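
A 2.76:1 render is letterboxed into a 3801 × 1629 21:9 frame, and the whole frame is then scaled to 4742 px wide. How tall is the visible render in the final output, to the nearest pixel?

1718 px

At 3801×1629 the render is width-limited, so height = 3801 / 2.760 ≈ 1377.17 px.
Scaling 3801 → 4742 is ×1.2476, so the height becomes 1377.17 × 1.2476 ≈ 1718.12 px.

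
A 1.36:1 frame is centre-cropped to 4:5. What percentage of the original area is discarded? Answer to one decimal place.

The height stays; only width is cut (since 4:5 is narrower than 1.36:1).
Area ratio = (0.800)/(1.360) = 58.82%; the remaining 41.18% is cropped out.

41.2%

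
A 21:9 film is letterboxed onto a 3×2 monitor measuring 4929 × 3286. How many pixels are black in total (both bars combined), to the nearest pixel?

21:9 is wider than 3×2, so it spans the full width.
Content height = 4929 × 9/21 ≈ 2112.4286 px.
3286 − 2112.4286 = 1173.5714 px of bars.
That's 1173.5714 × 4929 ≈ 5784534 black pixels.

5784534 pixels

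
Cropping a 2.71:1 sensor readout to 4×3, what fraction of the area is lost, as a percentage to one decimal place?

4×3 is narrower than 2.71:1, so the crop keeps the full height and trims the width.
Area ratio = (1.333)/(2.710) = 49.20%; the remaining 50.80% is cropped out.

50.8%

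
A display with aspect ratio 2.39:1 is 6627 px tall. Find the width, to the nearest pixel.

6627 × 2.390 = 15838.53.

15839 px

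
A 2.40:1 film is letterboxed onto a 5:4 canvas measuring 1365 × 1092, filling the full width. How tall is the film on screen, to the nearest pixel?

569 px

Content height = 1365 / 2.400 ≈ 568.75 px.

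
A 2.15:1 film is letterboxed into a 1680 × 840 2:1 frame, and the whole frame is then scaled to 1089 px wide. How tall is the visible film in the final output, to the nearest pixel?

507 px

In the 1680×840 frame the film fills the width: height = 1680 / 2.150 ≈ 781.40 px.
Scaling 1680 → 1089 is ×0.6482, so the height becomes 781.40 × 0.6482 ≈ 506.51 px.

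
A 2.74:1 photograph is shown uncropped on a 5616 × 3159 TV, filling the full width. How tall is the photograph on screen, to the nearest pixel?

2050 px

The photograph is 5616 / 2.740 ≈ 2049.64 px tall.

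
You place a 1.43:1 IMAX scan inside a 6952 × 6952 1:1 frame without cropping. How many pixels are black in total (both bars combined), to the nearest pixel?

Since 1.430 > 1.000, the scan is width-limited.
The scan is 6952 / 1.430 ≈ 4861.5385 px tall.
6952 − 4861.5385 = 2090.4615 px of bars.
Bar area = 2090.4615 × 6952 ≈ 14532889 px.

14532889 pixels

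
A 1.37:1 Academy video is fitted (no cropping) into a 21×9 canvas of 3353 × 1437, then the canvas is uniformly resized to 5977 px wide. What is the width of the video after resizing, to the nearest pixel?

Fitted into 3353×1437, the video spans the height; its width is 1437 × 1.370 ≈ 1968.69 px.
The frame scales by 5977/3353 = 1.7826; 1968.69 × 1.7826 ≈ 3509.35 px.

3509 px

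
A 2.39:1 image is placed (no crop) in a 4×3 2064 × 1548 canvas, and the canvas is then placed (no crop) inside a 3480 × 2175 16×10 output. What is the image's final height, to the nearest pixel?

1213 px

2.39:1 in 2064×1548: fills the width, so the image is 2064.00 × 863.60.
4×3 in 3480×2175: fills the height, so the intermediate becomes 2900.00 × 2175.00 — a scale of ×1.4050.
The image scales with it: height 863.60 × 1.4050 ≈ 1213.39.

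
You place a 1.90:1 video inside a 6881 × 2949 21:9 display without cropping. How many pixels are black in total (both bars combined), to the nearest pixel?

3768527 pixels

1.90:1 (1.900) < 21:9 (2.333), so the video fills the height.
Content width = 2949 × 1.900 ≈ 5603.1000 px.
Black = 6881 − 5603.1000 = 1277.9000 px.
Across the 2949-px span: 1277.9000 × 2949 ≈ 3768527 px.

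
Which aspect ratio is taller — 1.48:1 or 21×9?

1.48 and 21×9 = 2.333; 2.333 > 1.48. The smaller width-to-height ratio is the taller frame.

1.48:1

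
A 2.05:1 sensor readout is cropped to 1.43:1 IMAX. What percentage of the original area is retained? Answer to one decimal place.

The height stays; only width is cut (since 1.43:1 IMAX is narrower than 2.05:1).
Fraction kept = (1.430)/(2.050) ≈ 69.76%.

69.8%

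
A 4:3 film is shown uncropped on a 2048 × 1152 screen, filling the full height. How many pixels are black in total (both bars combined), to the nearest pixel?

589824 pixels

The film is 1152 × 4/3 ≈ 1536.0000 px wide.
2048 − 1536.0000 = 512.0000 px of bars.
That's 512.0000 × 1152 ≈ 589824 black pixels.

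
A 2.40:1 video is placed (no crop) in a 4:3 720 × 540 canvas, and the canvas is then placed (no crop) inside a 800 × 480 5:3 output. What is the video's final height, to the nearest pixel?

267 px

First fit — 2.40:1 into 720×540 spans the width: 720.00 × 300.00.
4:3 in 800×480: fills the height, so the intermediate becomes 640.00 × 480.00 — a scale of ×0.8889.
The video scales with it: height 300.00 × 0.8889 ≈ 266.67.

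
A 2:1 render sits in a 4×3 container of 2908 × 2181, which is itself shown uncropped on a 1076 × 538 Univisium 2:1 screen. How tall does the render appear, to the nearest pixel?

359 px

First fit — 2:1 into 2908×2181 spans the width: 2908.00 × 1454.00.
The 4×3 canvas is height-limited in 1076×538, giving 717.33 × 538.00; scale factor 0.2467.
The render scales with it: height 1454.00 × 0.2467 ≈ 358.67.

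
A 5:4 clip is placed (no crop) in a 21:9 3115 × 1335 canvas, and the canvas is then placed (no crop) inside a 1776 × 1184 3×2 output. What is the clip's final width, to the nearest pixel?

5:4 in 3115×1335: fills the height, so the clip is 1668.75 × 1335.00.
21:9 in 1776×1184: fills the width, so the intermediate becomes 1776.00 × 761.14 — a scale of ×0.5701.
So the clip's width is 1668.75 × 0.5701 ≈ 951.43.

951 px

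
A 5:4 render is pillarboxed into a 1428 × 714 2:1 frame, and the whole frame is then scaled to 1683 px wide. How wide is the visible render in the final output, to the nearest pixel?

At 1428×714 the render is height-limited, so width = 714 × 5/4 ≈ 892.50 px.
The frame scales by 1683/1428 = 1.1786; 892.50 × 1.1786 ≈ 1051.88 px.

1052 px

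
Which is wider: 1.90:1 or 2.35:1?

2.35:1

1.9 and 2.35; 2.35 > 1.9.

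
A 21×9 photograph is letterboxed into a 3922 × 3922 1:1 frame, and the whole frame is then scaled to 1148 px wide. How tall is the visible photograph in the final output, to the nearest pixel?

At 3922×3922 the photograph is width-limited, so height = 3922 × 9/21 ≈ 1680.86 px.
Resizing to 1148 px wide multiplies everything by 0.2927: 1680.86 → 492.00 px.

492 px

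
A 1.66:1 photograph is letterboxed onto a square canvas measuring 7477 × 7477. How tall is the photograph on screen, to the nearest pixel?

4504 px

Since 1.660 > 1.000, the photograph is width-limited.
Content height = 7477 / 1.660 ≈ 4504.22 px.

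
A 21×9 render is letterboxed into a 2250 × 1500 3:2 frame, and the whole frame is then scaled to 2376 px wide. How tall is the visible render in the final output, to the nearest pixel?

At 2250×1500 the render is width-limited, so height = 2250 × 9/21 ≈ 964.29 px.
Scaling 2250 → 2376 is ×1.0560, so the height becomes 964.29 × 1.0560 ≈ 1018.29 px.

1018 px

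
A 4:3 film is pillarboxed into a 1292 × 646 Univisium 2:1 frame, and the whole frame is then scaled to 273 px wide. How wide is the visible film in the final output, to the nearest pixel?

At 1292×646 the film is height-limited, so width = 646 × 4/3 ≈ 861.33 px.
Scaling 1292 → 273 is ×0.2113, so the width becomes 861.33 × 0.2113 ≈ 182.00 px.

182 px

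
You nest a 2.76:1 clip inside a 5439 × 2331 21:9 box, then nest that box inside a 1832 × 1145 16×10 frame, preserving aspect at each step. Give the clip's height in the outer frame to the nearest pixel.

2.76:1 in 5439×2331: fills the width, so the clip is 5439.00 × 1970.65.
Second fit — the 21:9 canvas into 1832×1145 spans the width: 1832.00 × 785.14 (×0.3368 from 5439×2331).
So the clip's height is 1970.65 × 0.3368 ≈ 663.77.

664 px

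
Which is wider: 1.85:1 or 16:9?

1.85:1

1.85 and 16:9 = 1.778; 1.85 > 1.778.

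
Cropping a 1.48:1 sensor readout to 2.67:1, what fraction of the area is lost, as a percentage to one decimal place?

The width stays; only height is cut (since 2.67:1 is wider than 1.48:1).
(1.480)/(2.670) ≈ 0.554 of the area survives, leaving 44.57% discarded.

44.6%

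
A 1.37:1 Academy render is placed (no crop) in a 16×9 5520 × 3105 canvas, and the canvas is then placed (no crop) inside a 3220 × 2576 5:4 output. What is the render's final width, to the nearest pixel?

2481 px

Inside the 5520×3105 canvas the render is height-limited at 4253.85 × 3105.00.
Second fit — the 16×9 canvas into 3220×2576 spans the width: 3220.00 × 1811.25 (×0.5833 from 5520×3105).
So the render's width is 4253.85 × 0.5833 ≈ 2481.41.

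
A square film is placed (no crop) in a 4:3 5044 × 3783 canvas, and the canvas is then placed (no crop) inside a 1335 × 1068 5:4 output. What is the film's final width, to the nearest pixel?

First fit — square into 5044×3783 spans the height: 3783.00 × 3783.00.
The 4:3 canvas is width-limited in 1335×1068, giving 1335.00 × 1001.25; scale factor 0.2647.
So the film's width is 3783.00 × 0.2647 ≈ 1001.25.

1001 px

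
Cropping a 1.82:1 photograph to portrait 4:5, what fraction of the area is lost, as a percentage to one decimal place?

56.0%

portrait 4:5 is narrower than 1.82:1, so the crop keeps the full height and trims the width.
Fraction kept = (0.800)/(1.820) ≈ 43.96%, so 56.04% is lost.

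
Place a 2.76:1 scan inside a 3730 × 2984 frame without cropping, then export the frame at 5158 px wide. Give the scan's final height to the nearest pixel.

In the 3730×2984 frame the scan fills the width: height = 3730 / 2.760 ≈ 1351.45 px.
Scaling 3730 → 5158 is ×1.3828, so the height becomes 1351.45 × 1.3828 ≈ 1868.84 px.

1869 px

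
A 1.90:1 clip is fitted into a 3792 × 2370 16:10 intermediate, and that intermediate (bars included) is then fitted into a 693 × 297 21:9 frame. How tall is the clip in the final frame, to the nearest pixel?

Inside the 3792×2370 canvas the clip is width-limited at 3792.00 × 1995.79.
16:10 in 693×297: fills the height, so the intermediate becomes 475.20 × 297.00 — a scale of ×0.1253.
So the clip's height is 1995.79 × 0.1253 ≈ 250.11.

250 px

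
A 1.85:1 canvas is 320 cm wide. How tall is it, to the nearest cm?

Height = 320 / 1.850 = 172.97.

173 cm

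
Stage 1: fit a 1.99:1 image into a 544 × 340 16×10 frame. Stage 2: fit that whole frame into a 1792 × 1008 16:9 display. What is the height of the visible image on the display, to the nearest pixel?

Inside the 544×340 canvas the image is width-limited at 544.00 × 273.37.
16×10 in 1792×1008: fills the height, so the intermediate becomes 1612.80 × 1008.00 — a scale of ×2.9647.
So the image's height is 273.37 × 2.9647 ≈ 810.45.

810 px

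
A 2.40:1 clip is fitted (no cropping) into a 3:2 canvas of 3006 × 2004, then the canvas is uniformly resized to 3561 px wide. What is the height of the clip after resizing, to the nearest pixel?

At 3006×2004 the clip is width-limited, so height = 3006 / 2.400 ≈ 1252.50 px.
The frame scales by 3561/3006 = 1.1846; 1252.50 × 1.1846 ≈ 1483.75 px.

1484 px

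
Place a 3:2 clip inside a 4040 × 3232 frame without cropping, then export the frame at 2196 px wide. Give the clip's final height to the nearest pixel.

1464 px

At 4040×3232 the clip is width-limited, so height = 4040 × 2/3 ≈ 2693.33 px.
Scaling 4040 → 2196 is ×0.5436, so the height becomes 2693.33 × 0.5436 ≈ 1464.00 px.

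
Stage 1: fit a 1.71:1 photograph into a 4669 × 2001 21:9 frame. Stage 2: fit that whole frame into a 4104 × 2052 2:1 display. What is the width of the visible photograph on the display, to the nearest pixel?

1.71:1 in 4669×2001: fills the height, so the photograph is 3421.71 × 2001.00.
Second fit — the 21:9 canvas into 4104×2052 spans the width: 4104.00 × 1758.86 (×0.8790 from 4669×2001).
The photograph scales with it: width 3421.71 × 0.8790 ≈ 3007.65.

3008 px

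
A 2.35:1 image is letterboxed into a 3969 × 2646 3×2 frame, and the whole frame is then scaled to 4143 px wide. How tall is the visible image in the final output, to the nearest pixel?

1763 px

Fitted into 3969×2646, the image spans the width; its height is 3969 / 2.350 ≈ 1688.94 px.
Resizing to 4143 px wide multiplies everything by 1.0438: 1688.94 → 1762.98 px.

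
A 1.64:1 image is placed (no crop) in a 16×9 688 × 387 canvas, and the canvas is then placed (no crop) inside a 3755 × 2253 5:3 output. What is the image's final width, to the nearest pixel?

First fit — 1.64:1 into 688×387 spans the height: 634.68 × 387.00.
The 16×9 canvas is width-limited in 3755×2253, giving 3755.00 × 2112.19; scale factor 5.4578.
Applying the same ×5.4578: 634.68 → 3463.99.

3464 px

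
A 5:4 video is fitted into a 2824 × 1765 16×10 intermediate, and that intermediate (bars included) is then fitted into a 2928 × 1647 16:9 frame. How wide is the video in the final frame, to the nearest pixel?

First fit — 5:4 into 2824×1765 spans the height: 2206.25 × 1765.00.
Second fit — the 16×10 canvas into 2928×1647 spans the height: 2635.20 × 1647.00 (×0.9331 from 2824×1765).
Applying the same ×0.9331: 2206.25 → 2058.75.

2059 px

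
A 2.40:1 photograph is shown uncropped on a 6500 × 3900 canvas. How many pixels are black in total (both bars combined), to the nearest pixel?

7745833 pixels

2.40:1 is wider than 5:3, so it spans the full width.
The photograph is 6500 / 2.400 ≈ 2708.3333 px tall.
3900 − 2708.3333 = 1191.6667 px of bars.
That's 1191.6667 × 6500 ≈ 7745833 black pixels.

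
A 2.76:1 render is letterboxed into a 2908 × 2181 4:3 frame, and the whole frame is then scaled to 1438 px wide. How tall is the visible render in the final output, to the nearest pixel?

At 2908×2181 the render is width-limited, so height = 2908 / 2.760 ≈ 1053.62 px.
Scaling 2908 → 1438 is ×0.4945, so the height becomes 1053.62 × 0.4945 ≈ 521.01 px.

521 px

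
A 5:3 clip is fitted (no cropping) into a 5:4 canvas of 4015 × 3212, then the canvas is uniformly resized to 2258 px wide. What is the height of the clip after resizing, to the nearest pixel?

1355 px

Fitted into 4015×3212, the clip spans the width; its height is 4015 × 3/5 ≈ 2409.00 px.
Scaling 4015 → 2258 is ×0.5624, so the height becomes 2409.00 × 0.5624 ≈ 1354.80 px.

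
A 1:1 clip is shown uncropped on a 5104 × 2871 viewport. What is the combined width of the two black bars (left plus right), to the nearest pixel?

2233 px

1:1 (1.000) < 16×9 (1.778), so the clip fills the height.
The clip is 2871 × 1/1 ≈ 2871.00 px wide.
Leftover width: 5104 − 2871.00 = 2233.00 px.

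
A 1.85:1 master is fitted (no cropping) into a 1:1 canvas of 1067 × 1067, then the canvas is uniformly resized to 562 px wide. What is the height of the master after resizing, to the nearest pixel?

304 px

Fitted into 1067×1067, the master spans the width; its height is 1067 / 1.850 ≈ 576.76 px.
Resizing to 562 px wide multiplies everything by 0.5267: 576.76 → 303.78 px.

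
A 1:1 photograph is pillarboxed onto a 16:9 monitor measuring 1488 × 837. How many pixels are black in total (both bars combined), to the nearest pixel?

544887 pixels

1:1 is narrower than 16:9, so it spans the full height.
Content width = 837 × 1/1 ≈ 837.0000 px.
1488 − 837.0000 = 651.0000 px of bars.
That's 651.0000 × 837 ≈ 544887 black pixels.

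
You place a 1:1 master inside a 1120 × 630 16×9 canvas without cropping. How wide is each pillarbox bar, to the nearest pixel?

245 px

1:1 (1.000) < 16×9 (1.778), so the master fills the height.
Content width = 630 × 1/1 ≈ 630.00 px.
1120 − 630.00 = 490.00 px of bars (245.00 each).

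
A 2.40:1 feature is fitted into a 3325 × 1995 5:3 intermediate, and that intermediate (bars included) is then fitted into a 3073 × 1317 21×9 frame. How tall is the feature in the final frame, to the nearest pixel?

915 px

First fit — 2.40:1 into 3325×1995 spans the width: 3325.00 × 1385.42.
Second fit — the 5:3 canvas into 3073×1317 spans the height: 2195.00 × 1317.00 (×0.6602 from 3325×1995).
So the feature's height is 1385.42 × 0.6602 ≈ 914.58.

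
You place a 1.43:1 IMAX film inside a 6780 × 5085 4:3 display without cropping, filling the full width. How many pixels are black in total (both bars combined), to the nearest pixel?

The film is 6780 / 1.430 ≈ 4741.2587 px tall.
5085 − 4741.2587 = 343.7413 px of bars.
That's 343.7413 × 6780 ≈ 2330566 black pixels.

2330566 pixels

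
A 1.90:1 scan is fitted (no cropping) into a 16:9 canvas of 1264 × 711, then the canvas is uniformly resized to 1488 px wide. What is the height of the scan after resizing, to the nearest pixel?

At 1264×711 the scan is width-limited, so height = 1264 / 1.900 ≈ 665.26 px.
Scaling 1264 → 1488 is ×1.1772, so the height becomes 665.26 × 1.1772 ≈ 783.16 px.

783 px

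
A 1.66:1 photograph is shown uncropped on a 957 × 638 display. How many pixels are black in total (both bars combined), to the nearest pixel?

58850 pixels

1.66:1 (1.660) > 3:2 (1.500), so the photograph fills the width.
That makes the image 576.5060 px tall (957 / 1.660).
638 − 576.5060 = 61.4940 px of bars.
Across the 957-px span: 61.4940 × 957 ≈ 58850 px.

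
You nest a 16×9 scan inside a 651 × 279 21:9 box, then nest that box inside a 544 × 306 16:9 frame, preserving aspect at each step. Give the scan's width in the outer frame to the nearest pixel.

First fit — 16×9 into 651×279 spans the height: 496.00 × 279.00.
21:9 in 544×306: fills the width, so the intermediate becomes 544.00 × 233.14 — a scale of ×0.8356.
So the scan's width is 496.00 × 0.8356 ≈ 414.48.

414 px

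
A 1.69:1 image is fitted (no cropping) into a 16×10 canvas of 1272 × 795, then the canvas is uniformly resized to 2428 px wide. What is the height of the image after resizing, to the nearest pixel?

1437 px

In the 1272×795 frame the image fills the width: height = 1272 / 1.690 ≈ 752.66 px.
The frame scales by 2428/1272 = 1.9088; 752.66 × 1.9088 ≈ 1436.69 px.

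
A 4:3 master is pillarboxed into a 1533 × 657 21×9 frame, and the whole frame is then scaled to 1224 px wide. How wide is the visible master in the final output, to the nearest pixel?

699 px

In the 1533×657 frame the master fills the height: width = 657 × 4/3 ≈ 876.00 px.
Resizing to 1224 px wide multiplies everything by 0.7984: 876.00 → 699.43 px.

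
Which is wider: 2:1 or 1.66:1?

2 and 1.66; 2 > 1.66.

2:1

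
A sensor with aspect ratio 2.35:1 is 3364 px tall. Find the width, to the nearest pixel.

7905 px

Width = 3364 × 2.350 = 7905.40.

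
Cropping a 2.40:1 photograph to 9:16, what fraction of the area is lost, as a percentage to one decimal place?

The height stays; only width is cut (since 9:16 is narrower than 2.40:1).
(0.562)/(2.400) ≈ 0.234 of the area survives, leaving 76.56% discarded.

76.6%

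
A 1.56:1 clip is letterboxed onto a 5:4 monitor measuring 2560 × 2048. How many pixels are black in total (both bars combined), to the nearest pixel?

1041854 pixels

Since 1.560 > 1.250, the clip is width-limited.
That makes the image 1641.0256 px tall (2560 / 1.560).
Leftover height: 2048 − 1641.0256 = 406.9744 px.
Bar area = 406.9744 × 2560 ≈ 1041854 px.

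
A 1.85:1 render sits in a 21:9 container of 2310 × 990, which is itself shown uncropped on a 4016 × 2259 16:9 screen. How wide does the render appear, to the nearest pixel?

3184 px

1.85:1 in 2310×990: fills the height, so the render is 1831.50 × 990.00.
21:9 in 4016×2259: fills the width, so the intermediate becomes 4016.00 × 1721.14 — a scale of ×1.7385.
So the render's width is 1831.50 × 1.7385 ≈ 3184.11.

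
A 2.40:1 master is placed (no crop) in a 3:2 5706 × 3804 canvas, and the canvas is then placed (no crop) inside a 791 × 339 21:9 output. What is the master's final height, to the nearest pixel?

Inside the 5706×3804 canvas the master is width-limited at 5706.00 × 2377.50.
Second fit — the 3:2 canvas into 791×339 spans the height: 508.50 × 339.00 (×0.0891 from 5706×3804).
So the master's height is 2377.50 × 0.0891 ≈ 211.88.

212 px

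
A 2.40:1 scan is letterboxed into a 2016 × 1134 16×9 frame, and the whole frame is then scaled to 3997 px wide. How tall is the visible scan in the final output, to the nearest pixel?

1665 px

Fitted into 2016×1134, the scan spans the width; its height is 2016 / 2.400 ≈ 840.00 px.
Resizing to 3997 px wide multiplies everything by 1.9826: 840.00 → 1665.42 px.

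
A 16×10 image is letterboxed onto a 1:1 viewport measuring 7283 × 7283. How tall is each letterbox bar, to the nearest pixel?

16×10 is wider than 1:1, so it spans the full width.
Content height = 7283 × 10/16 ≈ 4551.88 px.
7283 − 4551.88 = 2731.12 px of bars (1365.56 each).

1366 px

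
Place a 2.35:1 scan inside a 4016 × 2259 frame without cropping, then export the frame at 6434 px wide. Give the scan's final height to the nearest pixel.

2738 px

In the 4016×2259 frame the scan fills the width: height = 4016 / 2.350 ≈ 1708.94 px.
The frame scales by 6434/4016 = 1.6021; 1708.94 × 1.6021 ≈ 2737.87 px.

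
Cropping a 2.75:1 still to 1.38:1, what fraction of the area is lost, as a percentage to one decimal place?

The height stays; only width is cut (since 1.38:1 is narrower than 2.75:1).
Area ratio = (1.380)/(2.750) = 50.18%; the remaining 49.82% is cropped out.

49.8%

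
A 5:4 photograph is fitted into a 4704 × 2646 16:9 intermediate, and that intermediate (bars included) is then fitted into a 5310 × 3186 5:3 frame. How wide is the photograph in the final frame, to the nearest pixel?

5:4 in 4704×2646: fills the height, so the photograph is 3307.50 × 2646.00.
Second fit — the 16:9 canvas into 5310×3186 spans the width: 5310.00 × 2986.88 (×1.1288 from 4704×2646).
The photograph scales with it: width 3307.50 × 1.1288 ≈ 3733.59.

3734 px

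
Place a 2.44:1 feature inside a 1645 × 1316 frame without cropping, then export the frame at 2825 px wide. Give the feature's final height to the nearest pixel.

1158 px

In the 1645×1316 frame the feature fills the width: height = 1645 / 2.440 ≈ 674.18 px.
Scaling 1645 → 2825 is ×1.7173, so the height becomes 674.18 × 1.7173 ≈ 1157.79 px.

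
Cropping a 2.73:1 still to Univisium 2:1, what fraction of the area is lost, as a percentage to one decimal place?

Going from 2.73:1 to Univisium 2:1 means cutting width while keeping height.
Fraction kept = (2.000)/(2.730) ≈ 73.26%, so 26.74% is lost.

26.7%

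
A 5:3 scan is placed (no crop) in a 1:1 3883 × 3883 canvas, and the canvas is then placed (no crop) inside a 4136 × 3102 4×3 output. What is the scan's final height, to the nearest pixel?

Inside the 3883×3883 canvas the scan is width-limited at 3883.00 × 2329.80.
Second fit — the 1:1 canvas into 4136×3102 spans the height: 3102.00 × 3102.00 (×0.7989 from 3883×3883).
The scan scales with it: height 2329.80 × 0.7989 ≈ 1861.20.

1861 px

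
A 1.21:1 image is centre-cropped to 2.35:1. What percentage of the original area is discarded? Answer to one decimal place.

48.5%

Going from 1.21:1 to 2.35:1 means cutting height while keeping width.
Area ratio = (1.210)/(2.350) = 51.49%; the remaining 48.51% is cropped out.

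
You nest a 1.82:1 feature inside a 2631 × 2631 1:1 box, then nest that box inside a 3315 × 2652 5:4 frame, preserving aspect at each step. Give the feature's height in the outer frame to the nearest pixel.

Inside the 2631×2631 canvas the feature is width-limited at 2631.00 × 1445.60.
Second fit — the 1:1 canvas into 3315×2652 spans the height: 2652.00 × 2652.00 (×1.0080 from 2631×2631).
Applying the same ×1.0080: 1445.60 → 1457.14.

1457 px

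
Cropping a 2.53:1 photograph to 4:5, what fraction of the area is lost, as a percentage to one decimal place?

68.4%

4:5 is narrower than 2.53:1, so the crop keeps the full height and trims the width.
Area ratio = (0.800)/(2.530) = 31.62%; the remaining 68.38% is cropped out.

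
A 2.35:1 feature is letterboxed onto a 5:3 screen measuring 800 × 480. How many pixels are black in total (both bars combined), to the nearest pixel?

2.35:1 is wider than 5:3, so it spans the full width.
Content height = 800 / 2.350 ≈ 340.4255 px.
Black = 480 − 340.4255 = 139.5745 px.
That's 139.5745 × 800 ≈ 111660 black pixels.

111660 pixels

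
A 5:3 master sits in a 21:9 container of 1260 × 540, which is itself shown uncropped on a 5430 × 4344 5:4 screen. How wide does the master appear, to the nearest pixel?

3879 px

Inside the 1260×540 canvas the master is height-limited at 900.00 × 540.00.
21:9 in 5430×4344: fills the width, so the intermediate becomes 5430.00 × 2327.14 — a scale of ×4.3095.
Applying the same ×4.3095: 900.00 → 3878.57.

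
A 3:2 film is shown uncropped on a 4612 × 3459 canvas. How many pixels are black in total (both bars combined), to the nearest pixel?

3:2 is wider than 4×3, so it spans the full width.
The film is 4612 × 2/3 ≈ 3074.6667 px tall.
Leftover height: 3459 − 3074.6667 = 384.3333 px.
Across the 4612-px span: 384.3333 × 4612 ≈ 1772545 px.

1772545 pixels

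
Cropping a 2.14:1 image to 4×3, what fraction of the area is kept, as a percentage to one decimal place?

Going from 2.14:1 to 4×3 means cutting width while keeping height.
Fraction kept = (1.333)/(2.140) ≈ 62.31%.

62.3%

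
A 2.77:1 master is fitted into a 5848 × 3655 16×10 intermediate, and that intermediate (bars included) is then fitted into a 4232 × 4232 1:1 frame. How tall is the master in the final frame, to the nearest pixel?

2.77:1 in 5848×3655: fills the width, so the master is 5848.00 × 2111.19.
16×10 in 4232×4232: fills the width, so the intermediate becomes 4232.00 × 2645.00 — a scale of ×0.7237.
So the master's height is 2111.19 × 0.7237 ≈ 1527.80.

1528 px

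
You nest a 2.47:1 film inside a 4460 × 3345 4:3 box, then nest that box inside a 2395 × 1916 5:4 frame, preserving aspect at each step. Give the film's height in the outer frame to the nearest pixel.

2.47:1 in 4460×3345: fills the width, so the film is 4460.00 × 1805.67.
4:3 in 2395×1916: fills the width, so the intermediate becomes 2395.00 × 1796.25 — a scale of ×0.5370.
Applying the same ×0.5370: 1805.67 → 969.64.

970 px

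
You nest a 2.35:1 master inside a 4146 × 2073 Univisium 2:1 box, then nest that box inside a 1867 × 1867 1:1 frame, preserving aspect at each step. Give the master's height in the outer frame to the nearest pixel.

Inside the 4146×2073 canvas the master is width-limited at 4146.00 × 1764.26.
Second fit — the Univisium 2:1 canvas into 1867×1867 spans the width: 1867.00 × 933.50 (×0.4503 from 4146×2073).
So the master's height is 1764.26 × 0.4503 ≈ 794.47.

794 px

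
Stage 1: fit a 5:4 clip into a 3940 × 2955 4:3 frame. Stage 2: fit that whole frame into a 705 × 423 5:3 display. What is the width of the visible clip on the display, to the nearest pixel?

Inside the 3940×2955 canvas the clip is height-limited at 3693.75 × 2955.00.
Second fit — the 4:3 canvas into 705×423 spans the height: 564.00 × 423.00 (×0.1431 from 3940×2955).
The clip scales with it: width 3693.75 × 0.1431 ≈ 528.75.

529 px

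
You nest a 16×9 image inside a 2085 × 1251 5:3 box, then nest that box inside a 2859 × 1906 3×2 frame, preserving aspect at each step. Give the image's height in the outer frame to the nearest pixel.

First fit — 16×9 into 2085×1251 spans the width: 2085.00 × 1172.81.
Second fit — the 5:3 canvas into 2859×1906 spans the width: 2859.00 × 1715.40 (×1.3712 from 2085×1251).
The image scales with it: height 1172.81 × 1.3712 ≈ 1608.19.

1608 px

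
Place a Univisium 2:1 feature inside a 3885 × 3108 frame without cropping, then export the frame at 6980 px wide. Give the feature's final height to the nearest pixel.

In the 3885×3108 frame the feature fills the width: height = 3885 × 1/2 ≈ 1942.50 px.
Resizing to 6980 px wide multiplies everything by 1.7967: 1942.50 → 3490.00 px.

3490 px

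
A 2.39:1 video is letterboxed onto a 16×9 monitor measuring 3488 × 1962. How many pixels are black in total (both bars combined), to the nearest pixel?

Since 2.390 > 1.778, the video is width-limited.
Content height = 3488 / 2.390 ≈ 1459.4142 px.
Leftover height: 1962 − 1459.4142 = 502.5858 px.
Across the 3488-px span: 502.5858 × 3488 ≈ 1753019 px.

1753019 pixels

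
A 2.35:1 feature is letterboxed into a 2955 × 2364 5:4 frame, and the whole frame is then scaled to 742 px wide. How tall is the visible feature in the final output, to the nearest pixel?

316 px

In the 2955×2364 frame the feature fills the width: height = 2955 / 2.350 ≈ 1257.45 px.
Scaling 2955 → 742 is ×0.2511, so the height becomes 1257.45 × 0.2511 ≈ 315.74 px.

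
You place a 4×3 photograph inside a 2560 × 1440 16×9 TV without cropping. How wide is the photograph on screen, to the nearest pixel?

1920 px

Since 1.333 < 1.778, the photograph is height-limited.
The photograph is 1440 × 4/3 ≈ 1920.00 px wide.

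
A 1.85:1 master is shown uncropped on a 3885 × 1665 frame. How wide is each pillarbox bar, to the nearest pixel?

1.85:1 is narrower than 21×9, so it spans the full height.
That makes the image 3080.25 px wide (1665 × 1.850).
3885 − 3080.25 = 804.75 px of bars (402.38 each).

402 px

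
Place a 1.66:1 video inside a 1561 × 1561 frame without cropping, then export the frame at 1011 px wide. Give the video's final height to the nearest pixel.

At 1561×1561 the video is width-limited, so height = 1561 / 1.660 ≈ 940.36 px.
Resizing to 1011 px wide multiplies everything by 0.6477: 940.36 → 609.04 px.

609 px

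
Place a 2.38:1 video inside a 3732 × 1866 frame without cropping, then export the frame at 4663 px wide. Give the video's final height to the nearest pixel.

At 3732×1866 the video is width-limited, so height = 3732 / 2.380 ≈ 1568.07 px.
Resizing to 4663 px wide multiplies everything by 1.2495: 1568.07 → 1959.24 px.

1959 px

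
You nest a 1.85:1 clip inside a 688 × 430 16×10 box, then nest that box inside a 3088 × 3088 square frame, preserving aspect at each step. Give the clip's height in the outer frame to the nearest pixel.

First fit — 1.85:1 into 688×430 spans the width: 688.00 × 371.89.
The 16×10 canvas is width-limited in 3088×3088, giving 3088.00 × 1930.00; scale factor 4.4884.
So the clip's height is 371.89 × 4.4884 ≈ 1669.19.

1669 px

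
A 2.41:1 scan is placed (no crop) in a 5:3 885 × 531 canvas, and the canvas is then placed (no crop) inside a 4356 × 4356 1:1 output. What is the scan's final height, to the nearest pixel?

2.41:1 in 885×531: fills the width, so the scan is 885.00 × 367.22.
Second fit — the 5:3 canvas into 4356×4356 spans the width: 4356.00 × 2613.60 (×4.9220 from 885×531).
The scan scales with it: height 367.22 × 4.9220 ≈ 1807.47.

1807 px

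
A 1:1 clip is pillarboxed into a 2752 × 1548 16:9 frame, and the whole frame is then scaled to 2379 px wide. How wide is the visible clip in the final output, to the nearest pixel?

In the 2752×1548 frame the clip fills the height: width = 1548 × 1/1 ≈ 1548.00 px.
Scaling 2752 → 2379 is ×0.8645, so the width becomes 1548.00 × 0.8645 ≈ 1338.19 px.

1338 px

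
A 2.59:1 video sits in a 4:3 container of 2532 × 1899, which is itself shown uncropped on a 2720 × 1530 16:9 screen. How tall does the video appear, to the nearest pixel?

788 px

2.59:1 in 2532×1899: fills the width, so the video is 2532.00 × 977.61.
4:3 in 2720×1530: fills the height, so the intermediate becomes 2040.00 × 1530.00 — a scale of ×0.8057.
So the video's height is 977.61 × 0.8057 ≈ 787.64.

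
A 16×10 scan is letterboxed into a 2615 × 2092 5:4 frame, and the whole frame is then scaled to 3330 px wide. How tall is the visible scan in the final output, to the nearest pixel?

Fitted into 2615×2092, the scan spans the width; its height is 2615 × 10/16 ≈ 1634.38 px.
The frame scales by 3330/2615 = 1.2734; 1634.38 × 1.2734 ≈ 2081.25 px.

2081 px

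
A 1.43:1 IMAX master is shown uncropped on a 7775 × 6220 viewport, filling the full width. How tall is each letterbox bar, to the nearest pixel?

391 px

Content height = 7775 / 1.430 ≈ 5437.06 px.
Black = 6220 − 5437.06 = 782.94 px, or 391.47 per bar.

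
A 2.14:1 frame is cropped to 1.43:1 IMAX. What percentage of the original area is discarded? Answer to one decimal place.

The height stays; only width is cut (since 1.43:1 IMAX is narrower than 2.14:1).
(1.430)/(2.140) ≈ 0.668 of the area survives, leaving 33.18% discarded.

33.2%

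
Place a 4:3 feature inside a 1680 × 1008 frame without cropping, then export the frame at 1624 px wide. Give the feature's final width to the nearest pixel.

1299 px

Fitted into 1680×1008, the feature spans the height; its width is 1008 × 4/3 ≈ 1344.00 px.
Resizing to 1624 px wide multiplies everything by 0.9667: 1344.00 → 1299.20 px.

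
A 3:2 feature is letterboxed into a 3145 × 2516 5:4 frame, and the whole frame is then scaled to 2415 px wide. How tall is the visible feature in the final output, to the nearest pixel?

1610 px

In the 3145×2516 frame the feature fills the width: height = 3145 × 2/3 ≈ 2096.67 px.
The frame scales by 2415/3145 = 0.7679; 2096.67 × 0.7679 ≈ 1610.00 px.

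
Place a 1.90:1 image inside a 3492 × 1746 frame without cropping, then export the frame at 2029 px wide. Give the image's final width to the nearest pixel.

1928 px

Fitted into 3492×1746, the image spans the height; its width is 1746 × 1.900 ≈ 3317.40 px.
Resizing to 2029 px wide multiplies everything by 0.5810: 3317.40 → 1927.55 px.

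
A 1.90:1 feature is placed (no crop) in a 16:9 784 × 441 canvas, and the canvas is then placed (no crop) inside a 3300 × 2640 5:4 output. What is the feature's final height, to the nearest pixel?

Inside the 784×441 canvas the feature is width-limited at 784.00 × 412.63.
The 16:9 canvas is width-limited in 3300×2640, giving 3300.00 × 1856.25; scale factor 4.2092.
So the feature's height is 412.63 × 4.2092 ≈ 1736.84.

1737 px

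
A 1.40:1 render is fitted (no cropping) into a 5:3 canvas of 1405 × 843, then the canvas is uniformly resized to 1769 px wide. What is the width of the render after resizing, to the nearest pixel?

1486 px

At 1405×843 the render is height-limited, so width = 843 × 1.400 ≈ 1180.20 px.
The frame scales by 1769/1405 = 1.2591; 1180.20 × 1.2591 ≈ 1485.96 px.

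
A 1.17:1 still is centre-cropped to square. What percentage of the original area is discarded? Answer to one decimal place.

14.5%

Going from 1.17:1 to square means cutting width while keeping height.
(1.000)/(1.170) ≈ 0.855 of the area survives, leaving 14.53% discarded.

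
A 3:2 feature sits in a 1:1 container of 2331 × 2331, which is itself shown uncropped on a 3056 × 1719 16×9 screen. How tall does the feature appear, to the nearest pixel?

1146 px

3:2 in 2331×2331: fills the width, so the feature is 2331.00 × 1554.00.
1:1 in 3056×1719: fills the height, so the intermediate becomes 1719.00 × 1719.00 — a scale of ×0.7375.
Applying the same ×0.7375: 1554.00 → 1146.00.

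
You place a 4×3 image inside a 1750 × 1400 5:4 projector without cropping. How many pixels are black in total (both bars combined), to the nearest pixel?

153125 pixels

4×3 (1.333) > 5:4 (1.250), so the image fills the width.
That makes the image 1312.5000 px tall (1750 × 3/4).
Black = 1400 − 1312.5000 = 87.5000 px.
Across the 1750-px span: 87.5000 × 1750 ≈ 153125 px.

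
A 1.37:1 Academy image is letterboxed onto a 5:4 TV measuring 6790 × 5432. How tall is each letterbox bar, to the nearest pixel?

238 px

1.37:1 Academy (1.370) > 5:4 (1.250), so the image fills the width.
The image is 6790 / 1.370 ≈ 4956.20 px tall.
Leftover height: 5432 − 4956.20 = 475.80 px → 237.90 each side.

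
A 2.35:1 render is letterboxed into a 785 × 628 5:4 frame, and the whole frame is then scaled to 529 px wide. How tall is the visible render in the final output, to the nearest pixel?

225 px

In the 785×628 frame the render fills the width: height = 785 / 2.350 ≈ 334.04 px.
Scaling 785 → 529 is ×0.6739, so the height becomes 334.04 × 0.6739 ≈ 225.11 px.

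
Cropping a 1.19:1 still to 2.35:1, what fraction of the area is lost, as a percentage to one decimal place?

49.4%

2.35:1 is wider than 1.19:1, so the crop keeps the full width and trims the height.
Area ratio = (1.190)/(2.350) = 50.64%; the remaining 49.36% is cropped out.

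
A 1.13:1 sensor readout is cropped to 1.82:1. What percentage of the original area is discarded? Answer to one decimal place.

37.9%

Going from 1.13:1 to 1.82:1 means cutting height while keeping width.
Area ratio = (1.130)/(1.820) = 62.09%; the remaining 37.91% is cropped out.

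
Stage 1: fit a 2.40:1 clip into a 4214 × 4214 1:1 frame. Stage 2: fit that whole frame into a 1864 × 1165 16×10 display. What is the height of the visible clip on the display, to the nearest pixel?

485 px

2.40:1 in 4214×4214: fills the width, so the clip is 4214.00 × 1755.83.
1:1 in 1864×1165: fills the height, so the intermediate becomes 1165.00 × 1165.00 — a scale of ×0.2765.
So the clip's height is 1755.83 × 0.2765 ≈ 485.42.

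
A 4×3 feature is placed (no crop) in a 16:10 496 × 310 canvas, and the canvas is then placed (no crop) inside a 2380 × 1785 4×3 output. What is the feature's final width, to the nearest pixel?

First fit — 4×3 into 496×310 spans the height: 413.33 × 310.00.
The 16:10 canvas is width-limited in 2380×1785, giving 2380.00 × 1487.50; scale factor 4.7984.
Applying the same ×4.7984: 413.33 → 1983.33.

1983 px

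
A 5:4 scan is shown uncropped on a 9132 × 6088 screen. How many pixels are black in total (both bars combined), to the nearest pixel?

Since 1.250 < 1.500, the scan is height-limited.
Content width = 6088 × 5/4 ≈ 7610.0000 px.
Leftover width: 9132 − 7610.0000 = 1522.0000 px.
That's 1522.0000 × 6088 ≈ 9265936 black pixels.

9265936 pixels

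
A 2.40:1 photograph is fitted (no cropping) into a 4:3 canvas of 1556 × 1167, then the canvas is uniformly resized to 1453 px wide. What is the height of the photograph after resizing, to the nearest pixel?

Fitted into 1556×1167, the photograph spans the width; its height is 1556 / 2.400 ≈ 648.33 px.
Resizing to 1453 px wide multiplies everything by 0.9338: 648.33 → 605.42 px.

605 px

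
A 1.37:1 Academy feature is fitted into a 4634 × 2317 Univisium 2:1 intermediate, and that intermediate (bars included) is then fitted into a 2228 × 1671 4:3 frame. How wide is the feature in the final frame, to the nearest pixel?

1.37:1 Academy in 4634×2317: fills the height, so the feature is 3174.29 × 2317.00.
Second fit — the Univisium 2:1 canvas into 2228×1671 spans the width: 2228.00 × 1114.00 (×0.4808 from 4634×2317).
So the feature's width is 3174.29 × 0.4808 ≈ 1526.18.

1526 px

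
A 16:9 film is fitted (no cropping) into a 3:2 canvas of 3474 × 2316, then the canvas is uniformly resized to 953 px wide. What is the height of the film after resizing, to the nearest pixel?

536 px

At 3474×2316 the film is width-limited, so height = 3474 × 9/16 ≈ 1954.12 px.
The frame scales by 953/3474 = 0.2743; 1954.12 × 0.2743 ≈ 536.06 px.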